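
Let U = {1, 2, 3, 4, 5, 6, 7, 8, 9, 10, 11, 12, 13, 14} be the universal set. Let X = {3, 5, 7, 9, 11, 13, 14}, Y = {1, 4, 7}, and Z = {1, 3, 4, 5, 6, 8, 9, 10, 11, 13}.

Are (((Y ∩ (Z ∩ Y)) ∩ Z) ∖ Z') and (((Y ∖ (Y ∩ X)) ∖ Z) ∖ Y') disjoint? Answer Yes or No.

Z ∩ Y = {1, 4}
Y ∩ (Z ∩ Y) = {1, 4}
(Y ∩ (Z ∩ Y)) ∩ Z = {1, 4}
Z' = {2, 7, 12, 14}
((Y ∩ (Z ∩ Y)) ∩ Z) ∖ Z' = {1, 4}
Y ∩ X = {7}
Y ∖ (Y ∩ X) = {1, 4}
(Y ∖ (Y ∩ X)) ∖ Z = {}
Y' = {2, 3, 5, 6, 8, 9, 10, 11, 12, 13, 14}
((Y ∖ (Y ∩ X)) ∖ Z) ∖ Y' = {}
{1, 4} and {} share no elements.

Yes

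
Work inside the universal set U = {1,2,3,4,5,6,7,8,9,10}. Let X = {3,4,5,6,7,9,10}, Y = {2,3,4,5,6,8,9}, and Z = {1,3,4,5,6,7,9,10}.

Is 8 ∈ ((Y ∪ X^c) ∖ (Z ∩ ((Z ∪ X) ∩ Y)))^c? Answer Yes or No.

8 ∉ X, so 8 ∈ X^c
8 ∈ Y and 8 ∈ X^c, so 8 ∈ Y ∪ X^c
8 ∉ Z and 8 ∉ X, so 8 ∉ Z ∪ X
8 ∉ (Z ∪ X) and 8 ∈ Y, so 8 ∉ (Z ∪ X) ∩ Y
8 ∉ Z and 8 ∉ ((Z ∪ X) ∩ Y), so 8 ∉ Z ∩ ((Z ∪ X) ∩ Y)
8 ∈ (Y ∪ X^c) and 8 ∉ (Z ∩ ((Z ∪ X) ∩ Y)), so 8 ∈ (Y ∪ X^c) ∖ (Z ∩ ((Z ∪ X) ∩ Y))
8 ∉ ((Y ∪ X^c) ∖ (Z ∩ ((Z ∪ X) ∩ Y)))^c since 8 ∈ ((Y ∪ X^c) ∖ (Z ∩ ((Z ∪ X) ∩ Y)))

No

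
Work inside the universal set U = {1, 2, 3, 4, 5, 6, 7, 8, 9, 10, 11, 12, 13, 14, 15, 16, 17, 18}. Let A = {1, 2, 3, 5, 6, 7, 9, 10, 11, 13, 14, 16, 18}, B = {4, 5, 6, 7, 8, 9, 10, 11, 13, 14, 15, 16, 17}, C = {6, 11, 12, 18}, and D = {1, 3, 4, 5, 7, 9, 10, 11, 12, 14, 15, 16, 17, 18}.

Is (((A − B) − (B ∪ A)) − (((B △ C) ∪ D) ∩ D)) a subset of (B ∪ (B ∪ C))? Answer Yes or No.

Yes

A − B = {1, 2, 3, 18}
B ∪ A = {1, 2, 3, 4, 5, 6, 7, 8, 9, 10, 11, 13, 14, 15, 16, 17, 18}
(A − B) − (B ∪ A) = {}
B △ C = {4, 5, 7, 8, 9, 10, 12, 13, 14, 15, 16, 17, 18}
(B △ C) ∪ D = {1, 3, 4, 5, 7, 8, 9, 10, 11, 12, 13, 14, 15, 16, 17, 18}
((B △ C) ∪ D) ∩ D = {1, 3, 4, 5, 7, 9, 10, 11, 12, 14, 15, 16, 17, 18}
((A − B) − (B ∪ A)) − (((B △ C) ∪ D) ∩ D) = {}
B ∪ C = {4, 5, 6, 7, 8, 9, 10, 11, 12, 13, 14, 15, 16, 17, 18}
B ∪ (B ∪ C) = {4, 5, 6, 7, 8, 9, 10, 11, 12, 13, 14, 15, 16, 17, 18}
Every element of {} is in {4, 5, 6, 7, 8, 9, 10, 11, 12, 13, 14, 15, 16, 17, 18}, so ((A − B) − (B ∪ A)) − (((B △ C) ∪ D) ∩ D) ⊆ B ∪ (B ∪ C).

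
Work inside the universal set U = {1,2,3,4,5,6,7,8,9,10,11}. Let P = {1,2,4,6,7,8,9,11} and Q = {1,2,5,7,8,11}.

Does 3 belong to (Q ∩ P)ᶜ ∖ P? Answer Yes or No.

3 ∉ Q and 3 ∉ P, so 3 ∉ Q ∩ P
3 ∈ (Q ∩ P)ᶜ since 3 ∉ (Q ∩ P)
3 ∈ (Q ∩ P)ᶜ and 3 ∉ P, so 3 ∈ (Q ∩ P)ᶜ ∖ P

Yes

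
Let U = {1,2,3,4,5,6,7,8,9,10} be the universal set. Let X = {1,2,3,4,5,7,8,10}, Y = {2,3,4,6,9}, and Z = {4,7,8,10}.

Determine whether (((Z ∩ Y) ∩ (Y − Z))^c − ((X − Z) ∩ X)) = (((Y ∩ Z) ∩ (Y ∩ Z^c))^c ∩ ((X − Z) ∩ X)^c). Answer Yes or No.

Z ∩ Y = {4}
Y − Z = {2,3,6,9}
(Z ∩ Y) ∩ (Y − Z) = {}
((Z ∩ Y) ∩ (Y − Z))^c = {1,2,3,4,5,6,7,8,9,10}
X − Z = {1,2,3,5}
(X − Z) ∩ X = {1,2,3,5}
((Z ∩ Y) ∩ (Y − Z))^c − ((X − Z) ∩ X) = {4,6,7,8,9,10}
Y ∩ Z = {4}
Z^c = {1,2,3,5,6,9}
Y ∩ Z^c = {2,3,6,9}
(Y ∩ Z) ∩ (Y ∩ Z^c) = {}
((Y ∩ Z) ∩ (Y ∩ Z^c))^c = {1,2,3,4,5,6,7,8,9,10}
((X − Z) ∩ X)^c = {4,6,7,8,9,10}
((Y ∩ Z) ∩ (Y ∩ Z^c))^c ∩ ((X − Z) ∩ X)^c = {4,6,7,8,9,10}
Both equal {4,6,7,8,9,10}, so ((Z ∩ Y) ∩ (Y − Z))^c − ((X − Z) ∩ X) = ((Y ∩ Z) ∩ (Y ∩ Z^c))^c ∩ ((X − Z) ∩ X)^c.

Yes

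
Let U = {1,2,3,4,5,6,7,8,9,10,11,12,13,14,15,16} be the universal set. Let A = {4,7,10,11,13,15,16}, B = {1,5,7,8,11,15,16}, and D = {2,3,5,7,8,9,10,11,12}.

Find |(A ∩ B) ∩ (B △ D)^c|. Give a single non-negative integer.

2

A ∩ B = {7,11,15,16}
B △ D = {1,2,3,9,10,12,15,16}
(B △ D)^c = {4,5,6,7,8,11,13,14}
(A ∩ B) ∩ (B △ D)^c = {7,11}
|(A ∩ B) ∩ (B △ D)^c| = 2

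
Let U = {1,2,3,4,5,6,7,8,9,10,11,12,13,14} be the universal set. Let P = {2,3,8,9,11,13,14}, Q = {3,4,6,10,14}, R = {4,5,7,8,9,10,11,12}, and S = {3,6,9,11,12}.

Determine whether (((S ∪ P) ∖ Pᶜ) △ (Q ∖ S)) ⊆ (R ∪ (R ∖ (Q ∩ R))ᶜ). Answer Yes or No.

S ∪ P = {2,3,6,8,9,11,12,13,14}
Pᶜ = {1,4,5,6,7,10,12}
(S ∪ P) ∖ Pᶜ = {2,3,8,9,11,13,14}
Q ∖ S = {4,10,14}
((S ∪ P) ∖ Pᶜ) △ (Q ∖ S) = {2,3,4,8,9,10,11,13}
Q ∩ R = {4,10}
R ∖ (Q ∩ R) = {5,7,8,9,11,12}
(R ∖ (Q ∩ R))ᶜ = {1,2,3,4,6,10,13,14}
R ∪ (R ∖ (Q ∩ R))ᶜ = {1,2,3,4,5,6,7,8,9,10,11,12,13,14}
Every element of {2,3,4,8,9,10,11,13} is in {1,2,3,4,5,6,7,8,9,10,11,12,13,14}, so ((S ∪ P) ∖ Pᶜ) △ (Q ∖ S) ⊆ R ∪ (R ∖ (Q ∩ R))ᶜ.

Yes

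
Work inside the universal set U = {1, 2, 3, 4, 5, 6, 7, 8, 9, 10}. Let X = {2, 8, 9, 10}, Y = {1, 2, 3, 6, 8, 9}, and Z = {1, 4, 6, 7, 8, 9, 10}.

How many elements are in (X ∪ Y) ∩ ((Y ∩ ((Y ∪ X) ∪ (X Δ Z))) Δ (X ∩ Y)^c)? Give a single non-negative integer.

X ∪ Y = {1, 2, 3, 6, 8, 9, 10}
Y ∪ X = {1, 2, 3, 6, 8, 9, 10}
X Δ Z = {1, 2, 4, 6, 7}
(Y ∪ X) ∪ (X Δ Z) = {1, 2, 3, 4, 6, 7, 8, 9, 10}
Y ∩ ((Y ∪ X) ∪ (X Δ Z)) = {1, 2, 3, 6, 8, 9}
X ∩ Y = {2, 8, 9}
(X ∩ Y)^c = {1, 3, 4, 5, 6, 7, 10}
(Y ∩ ((Y ∪ X) ∪ (X Δ Z))) Δ (X ∩ Y)^c = {2, 4, 5, 7, 8, 9, 10}
(X ∪ Y) ∩ ((Y ∩ ((Y ∪ X) ∪ (X Δ Z))) Δ (X ∩ Y)^c) = {2, 8, 9, 10}
|(X ∪ Y) ∩ ((Y ∩ ((Y ∪ X) ∪ (X Δ Z))) Δ (X ∩ Y)^c)| = 4

4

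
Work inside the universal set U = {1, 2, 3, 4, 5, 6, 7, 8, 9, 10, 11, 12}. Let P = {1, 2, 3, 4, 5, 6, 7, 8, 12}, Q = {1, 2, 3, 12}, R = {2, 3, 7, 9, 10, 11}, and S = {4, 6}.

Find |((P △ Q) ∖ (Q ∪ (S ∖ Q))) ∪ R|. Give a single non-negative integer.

P △ Q = {4, 5, 6, 7, 8}
S ∖ Q = {4, 6}
Q ∪ (S ∖ Q) = {1, 2, 3, 4, 6, 12}
(P △ Q) ∖ (Q ∪ (S ∖ Q)) = {5, 7, 8}
((P △ Q) ∖ (Q ∪ (S ∖ Q))) ∪ R = {2, 3, 5, 7, 8, 9, 10, 11}
|((P △ Q) ∖ (Q ∪ (S ∖ Q))) ∪ R| = 8

8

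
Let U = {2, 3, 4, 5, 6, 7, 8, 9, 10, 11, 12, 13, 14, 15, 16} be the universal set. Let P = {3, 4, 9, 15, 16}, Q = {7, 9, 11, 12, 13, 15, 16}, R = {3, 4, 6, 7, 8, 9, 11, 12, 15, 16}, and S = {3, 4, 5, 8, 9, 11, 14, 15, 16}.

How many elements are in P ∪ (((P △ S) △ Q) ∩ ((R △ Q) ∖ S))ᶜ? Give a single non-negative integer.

P △ S = {5, 8, 11, 14}
(P △ S) △ Q = {5, 7, 8, 9, 12, 13, 14, 15, 16}
R △ Q = {3, 4, 6, 8, 13}
(R △ Q) ∖ S = {6, 13}
((P △ S) △ Q) ∩ ((R △ Q) ∖ S) = {13}
(((P △ S) △ Q) ∩ ((R △ Q) ∖ S))ᶜ = {2, 3, 4, 5, 6, 7, 8, 9, 10, 11, 12, 14, 15, 16}
P ∪ (((P △ S) △ Q) ∩ ((R △ Q) ∖ S))ᶜ = {2, 3, 4, 5, 6, 7, 8, 9, 10, 11, 12, 14, 15, 16}
|P ∪ (((P △ S) △ Q) ∩ ((R △ Q) ∖ S))ᶜ| = 14

14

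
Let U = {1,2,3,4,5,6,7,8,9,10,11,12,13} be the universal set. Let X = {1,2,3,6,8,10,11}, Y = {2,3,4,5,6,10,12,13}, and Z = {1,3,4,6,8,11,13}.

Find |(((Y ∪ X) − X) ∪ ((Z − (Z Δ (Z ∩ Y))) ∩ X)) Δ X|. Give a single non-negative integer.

Y ∪ X = {1,2,3,4,5,6,8,10,11,12,13}
(Y ∪ X) − X = {4,5,12,13}
Z ∩ Y = {3,4,6,13}
Z Δ (Z ∩ Y) = {1,8,11}
Z − (Z Δ (Z ∩ Y)) = {3,4,6,13}
(Z − (Z Δ (Z ∩ Y))) ∩ X = {3,6}
((Y ∪ X) − X) ∪ ((Z − (Z Δ (Z ∩ Y))) ∩ X) = {3,4,5,6,12,13}
(((Y ∪ X) − X) ∪ ((Z − (Z Δ (Z ∩ Y))) ∩ X)) Δ X = {1,2,4,5,8,10,11,12,13}
|(((Y ∪ X) − X) ∪ ((Z − (Z Δ (Z ∩ Y))) ∩ X)) Δ X| = 9

9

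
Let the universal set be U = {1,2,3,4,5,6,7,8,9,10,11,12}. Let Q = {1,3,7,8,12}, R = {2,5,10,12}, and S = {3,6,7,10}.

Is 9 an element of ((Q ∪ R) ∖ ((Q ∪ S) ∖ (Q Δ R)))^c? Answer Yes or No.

Yes

9 ∉ Q and 9 ∉ R, so 9 ∉ Q ∪ R
9 ∉ Q and 9 ∉ S, so 9 ∉ Q ∪ S
9 ∉ Q and 9 ∉ R, so 9 ∉ Q Δ R
9 ∉ (Q ∪ S) and 9 ∉ (Q Δ R), so 9 ∉ (Q ∪ S) ∖ (Q Δ R)
9 ∉ (Q ∪ R) and 9 ∉ ((Q ∪ S) ∖ (Q Δ R)), so 9 ∉ (Q ∪ R) ∖ ((Q ∪ S) ∖ (Q Δ R))
9 ∈ ((Q ∪ R) ∖ ((Q ∪ S) ∖ (Q Δ R)))^c since 9 ∉ ((Q ∪ R) ∖ ((Q ∪ S) ∖ (Q Δ R)))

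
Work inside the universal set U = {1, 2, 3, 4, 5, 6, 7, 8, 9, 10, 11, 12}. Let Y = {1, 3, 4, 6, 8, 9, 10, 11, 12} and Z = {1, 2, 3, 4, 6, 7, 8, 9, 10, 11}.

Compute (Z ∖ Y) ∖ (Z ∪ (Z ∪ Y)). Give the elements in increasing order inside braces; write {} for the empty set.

Z ∖ Y = {2, 7}
Z ∪ Y = {1, 2, 3, 4, 6, 7, 8, 9, 10, 11, 12}
Z ∪ (Z ∪ Y) = {1, 2, 3, 4, 6, 7, 8, 9, 10, 11, 12}
(Z ∖ Y) ∖ (Z ∪ (Z ∪ Y)) = {}

{}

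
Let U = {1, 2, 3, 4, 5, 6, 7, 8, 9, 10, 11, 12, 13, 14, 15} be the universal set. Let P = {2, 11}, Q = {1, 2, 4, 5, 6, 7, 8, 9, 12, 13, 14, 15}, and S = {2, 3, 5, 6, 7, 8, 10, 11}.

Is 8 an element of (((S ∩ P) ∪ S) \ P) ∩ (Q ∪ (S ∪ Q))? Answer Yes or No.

8 ∈ S and 8 ∉ P, so 8 ∉ S ∩ P
8 ∉ (S ∩ P) and 8 ∈ S, so 8 ∈ (S ∩ P) ∪ S
8 ∈ ((S ∩ P) ∪ S) and 8 ∉ P, so 8 ∈ ((S ∩ P) ∪ S) \ P
8 ∈ S and 8 ∈ Q, so 8 ∈ S ∪ Q
8 ∈ Q and 8 ∈ (S ∪ Q), so 8 ∈ Q ∪ (S ∪ Q)
8 ∈ (((S ∩ P) ∪ S) \ P) and 8 ∈ (Q ∪ (S ∪ Q)), so 8 ∈ (((S ∩ P) ∪ S) \ P) ∩ (Q ∪ (S ∪ Q))

Yes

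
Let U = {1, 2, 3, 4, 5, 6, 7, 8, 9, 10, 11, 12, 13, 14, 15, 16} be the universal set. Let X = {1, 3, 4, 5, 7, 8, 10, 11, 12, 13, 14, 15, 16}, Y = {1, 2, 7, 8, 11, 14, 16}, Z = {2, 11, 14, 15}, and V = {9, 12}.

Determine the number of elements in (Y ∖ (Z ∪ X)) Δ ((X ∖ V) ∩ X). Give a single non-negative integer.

Z ∪ X = {1, 2, 3, 4, 5, 7, 8, 10, 11, 12, 13, 14, 15, 16}
Y ∖ (Z ∪ X) = {}
X ∖ V = {1, 3, 4, 5, 7, 8, 10, 11, 13, 14, 15, 16}
(X ∖ V) ∩ X = {1, 3, 4, 5, 7, 8, 10, 11, 13, 14, 15, 16}
(Y ∖ (Z ∪ X)) Δ ((X ∖ V) ∩ X) = {1, 3, 4, 5, 7, 8, 10, 11, 13, 14, 15, 16}
|(Y ∖ (Z ∪ X)) Δ ((X ∖ V) ∩ X)| = 12

12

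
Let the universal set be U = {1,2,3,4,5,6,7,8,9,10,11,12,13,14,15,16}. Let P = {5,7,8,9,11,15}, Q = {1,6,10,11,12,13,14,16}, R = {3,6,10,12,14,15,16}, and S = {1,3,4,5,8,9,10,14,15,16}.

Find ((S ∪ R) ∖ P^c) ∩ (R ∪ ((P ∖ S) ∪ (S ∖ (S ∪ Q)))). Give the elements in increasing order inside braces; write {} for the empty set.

{15}

S ∪ R = {1,3,4,5,6,8,9,10,12,14,15,16}
P^c = {1,2,3,4,6,10,12,13,14,16}
(S ∪ R) ∖ P^c = {5,8,9,15}
P ∖ S = {7,11}
S ∪ Q = {1,3,4,5,6,8,9,10,11,12,13,14,15,16}
S ∖ (S ∪ Q) = {}
(P ∖ S) ∪ (S ∖ (S ∪ Q)) = {7,11}
R ∪ ((P ∖ S) ∪ (S ∖ (S ∪ Q))) = {3,6,7,10,11,12,14,15,16}
((S ∪ R) ∖ P^c) ∩ (R ∪ ((P ∖ S) ∪ (S ∖ (S ∪ Q)))) = {15}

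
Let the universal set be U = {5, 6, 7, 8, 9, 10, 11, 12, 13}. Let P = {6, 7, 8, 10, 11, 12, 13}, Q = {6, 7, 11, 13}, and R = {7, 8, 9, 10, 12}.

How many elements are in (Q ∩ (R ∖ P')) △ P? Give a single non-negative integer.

P' = {5, 9}
R ∖ P' = {7, 8, 10, 12}
Q ∩ (R ∖ P') = {7}
(Q ∩ (R ∖ P')) △ P = {6, 8, 10, 11, 12, 13}
|(Q ∩ (R ∖ P')) △ P| = 6

6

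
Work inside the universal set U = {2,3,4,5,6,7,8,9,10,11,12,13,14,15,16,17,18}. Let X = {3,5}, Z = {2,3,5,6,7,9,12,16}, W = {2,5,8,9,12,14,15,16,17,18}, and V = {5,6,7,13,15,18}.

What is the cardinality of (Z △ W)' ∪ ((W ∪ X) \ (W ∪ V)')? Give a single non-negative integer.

14

Z △ W = {3,6,7,8,14,15,17,18}
(Z △ W)' = {2,4,5,9,10,11,12,13,16}
W ∪ X = {2,3,5,8,9,12,14,15,16,17,18}
W ∪ V = {2,5,6,7,8,9,12,13,14,15,16,17,18}
(W ∪ V)' = {3,4,10,11}
(W ∪ X) \ (W ∪ V)' = {2,5,8,9,12,14,15,16,17,18}
(Z △ W)' ∪ ((W ∪ X) \ (W ∪ V)') = {2,4,5,8,9,10,11,12,13,14,15,16,17,18}
|(Z △ W)' ∪ ((W ∪ X) \ (W ∪ V)')| = 14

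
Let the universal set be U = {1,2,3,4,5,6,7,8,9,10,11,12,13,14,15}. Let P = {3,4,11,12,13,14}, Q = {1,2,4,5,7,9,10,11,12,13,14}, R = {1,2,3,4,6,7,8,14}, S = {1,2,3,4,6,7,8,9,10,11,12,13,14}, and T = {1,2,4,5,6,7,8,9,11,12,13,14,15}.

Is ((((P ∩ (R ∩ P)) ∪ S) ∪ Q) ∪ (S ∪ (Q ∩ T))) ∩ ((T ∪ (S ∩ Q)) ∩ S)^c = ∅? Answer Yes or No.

No

R ∩ P = {3,4,14}
P ∩ (R ∩ P) = {3,4,14}
(P ∩ (R ∩ P)) ∪ S = {1,2,3,4,6,7,8,9,10,11,12,13,14}
((P ∩ (R ∩ P)) ∪ S) ∪ Q = {1,2,3,4,5,6,7,8,9,10,11,12,13,14}
Q ∩ T = {1,2,4,5,7,9,11,12,13,14}
S ∪ (Q ∩ T) = {1,2,3,4,5,6,7,8,9,10,11,12,13,14}
(((P ∩ (R ∩ P)) ∪ S) ∪ Q) ∪ (S ∪ (Q ∩ T)) = {1,2,3,4,5,6,7,8,9,10,11,12,13,14}
S ∩ Q = {1,2,4,7,9,10,11,12,13,14}
T ∪ (S ∩ Q) = {1,2,4,5,6,7,8,9,10,11,12,13,14,15}
(T ∪ (S ∩ Q)) ∩ S = {1,2,4,6,7,8,9,10,11,12,13,14}
((T ∪ (S ∩ Q)) ∩ S)^c = {3,5,15}
3 lies in both, so they are not disjoint.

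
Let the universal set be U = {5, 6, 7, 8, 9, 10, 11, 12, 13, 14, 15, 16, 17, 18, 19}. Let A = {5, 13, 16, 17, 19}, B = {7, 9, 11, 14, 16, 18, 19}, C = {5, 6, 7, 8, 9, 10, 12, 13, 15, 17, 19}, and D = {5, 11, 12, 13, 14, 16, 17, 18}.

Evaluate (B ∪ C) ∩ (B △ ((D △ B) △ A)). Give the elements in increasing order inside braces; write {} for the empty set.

B ∪ C = {5, 6, 7, 8, 9, 10, 11, 12, 13, 14, 15, 16, 17, 18, 19}
D △ B = {5, 7, 9, 12, 13, 17, 19}
(D △ B) △ A = {7, 9, 12, 16}
B △ ((D △ B) △ A) = {11, 12, 14, 18, 19}
(B ∪ C) ∩ (B △ ((D △ B) △ A)) = {11, 12, 14, 18, 19}

{11, 12, 14, 18, 19}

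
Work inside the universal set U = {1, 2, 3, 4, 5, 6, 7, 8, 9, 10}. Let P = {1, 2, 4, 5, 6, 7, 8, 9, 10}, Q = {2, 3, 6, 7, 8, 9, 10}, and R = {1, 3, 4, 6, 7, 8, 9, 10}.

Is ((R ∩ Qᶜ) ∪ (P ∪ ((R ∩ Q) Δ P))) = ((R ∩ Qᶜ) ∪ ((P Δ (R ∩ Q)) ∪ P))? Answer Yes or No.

Yes

Qᶜ = {1, 4, 5}
R ∩ Qᶜ = {1, 4}
R ∩ Q = {3, 6, 7, 8, 9, 10}
(R ∩ Q) Δ P = {1, 2, 3, 4, 5}
P ∪ ((R ∩ Q) Δ P) = {1, 2, 3, 4, 5, 6, 7, 8, 9, 10}
(R ∩ Qᶜ) ∪ (P ∪ ((R ∩ Q) Δ P)) = {1, 2, 3, 4, 5, 6, 7, 8, 9, 10}
P Δ (R ∩ Q) = {1, 2, 3, 4, 5}
(P Δ (R ∩ Q)) ∪ P = {1, 2, 3, 4, 5, 6, 7, 8, 9, 10}
(R ∩ Qᶜ) ∪ ((P Δ (R ∩ Q)) ∪ P) = {1, 2, 3, 4, 5, 6, 7, 8, 9, 10}
Both equal {1, 2, 3, 4, 5, 6, 7, 8, 9, 10}, so (R ∩ Qᶜ) ∪ (P ∪ ((R ∩ Q) Δ P)) = (R ∩ Qᶜ) ∪ ((P Δ (R ∩ Q)) ∪ P).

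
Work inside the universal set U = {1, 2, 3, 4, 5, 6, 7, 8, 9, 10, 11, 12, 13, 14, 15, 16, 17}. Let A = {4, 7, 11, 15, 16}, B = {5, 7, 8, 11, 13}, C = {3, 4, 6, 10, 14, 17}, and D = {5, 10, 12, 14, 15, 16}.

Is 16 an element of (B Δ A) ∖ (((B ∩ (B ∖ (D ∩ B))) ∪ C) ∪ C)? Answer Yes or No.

Yes

16 ∉ B and 16 ∈ A, so 16 ∈ B Δ A
16 ∈ D and 16 ∉ B, so 16 ∉ D ∩ B
16 ∉ B and 16 ∉ (D ∩ B), so 16 ∉ B ∖ (D ∩ B)
16 ∉ B and 16 ∉ (B ∖ (D ∩ B)), so 16 ∉ B ∩ (B ∖ (D ∩ B))
16 ∉ (B ∩ (B ∖ (D ∩ B))) and 16 ∉ C, so 16 ∉ (B ∩ (B ∖ (D ∩ B))) ∪ C
16 ∉ ((B ∩ (B ∖ (D ∩ B))) ∪ C) and 16 ∉ C, so 16 ∉ ((B ∩ (B ∖ (D ∩ B))) ∪ C) ∪ C
16 ∈ (B Δ A) and 16 ∉ (((B ∩ (B ∖ (D ∩ B))) ∪ C) ∪ C), so 16 ∈ (B Δ A) ∖ (((B ∩ (B ∖ (D ∩ B))) ∪ C) ∪ C)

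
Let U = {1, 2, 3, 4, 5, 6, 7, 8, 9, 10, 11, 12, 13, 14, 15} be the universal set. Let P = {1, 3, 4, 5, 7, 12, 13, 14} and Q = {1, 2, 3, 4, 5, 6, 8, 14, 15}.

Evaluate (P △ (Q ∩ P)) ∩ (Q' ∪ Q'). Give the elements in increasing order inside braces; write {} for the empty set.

Q ∩ P = {1, 3, 4, 5, 14}
P △ (Q ∩ P) = {7, 12, 13}
Q' = {7, 9, 10, 11, 12, 13}
Q' ∪ Q' = {7, 9, 10, 11, 12, 13}
(P △ (Q ∩ P)) ∩ (Q' ∪ Q') = {7, 12, 13}

{7, 12, 13}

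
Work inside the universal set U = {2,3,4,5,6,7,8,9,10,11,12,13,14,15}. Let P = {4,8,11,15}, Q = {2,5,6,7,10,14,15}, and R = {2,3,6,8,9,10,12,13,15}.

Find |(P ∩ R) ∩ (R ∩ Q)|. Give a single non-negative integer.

1

P ∩ R = {8,15}
R ∩ Q = {2,6,10,15}
(P ∩ R) ∩ (R ∩ Q) = {15}
|(P ∩ R) ∩ (R ∩ Q)| = 1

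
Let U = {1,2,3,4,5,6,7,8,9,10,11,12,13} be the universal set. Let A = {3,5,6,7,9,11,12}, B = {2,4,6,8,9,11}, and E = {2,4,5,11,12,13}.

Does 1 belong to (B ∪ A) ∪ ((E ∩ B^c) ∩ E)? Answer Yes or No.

1 ∉ B and 1 ∉ A, so 1 ∉ B ∪ A
1 ∉ B, so 1 ∈ B^c
1 ∉ E and 1 ∈ B^c, so 1 ∉ E ∩ B^c
1 ∉ (E ∩ B^c) and 1 ∉ E, so 1 ∉ (E ∩ B^c) ∩ E
1 ∉ (B ∪ A) and 1 ∉ ((E ∩ B^c) ∩ E), so 1 ∉ (B ∪ A) ∪ ((E ∩ B^c) ∩ E)

No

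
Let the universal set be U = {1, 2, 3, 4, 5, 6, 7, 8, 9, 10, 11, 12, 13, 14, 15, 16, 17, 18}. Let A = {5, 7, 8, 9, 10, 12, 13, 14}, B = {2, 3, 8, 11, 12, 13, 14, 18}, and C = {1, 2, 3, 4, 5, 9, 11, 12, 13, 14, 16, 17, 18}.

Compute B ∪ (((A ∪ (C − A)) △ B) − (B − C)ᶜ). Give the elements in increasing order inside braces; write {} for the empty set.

{2, 3, 8, 11, 12, 13, 14, 18}

C − A = {1, 2, 3, 4, 11, 16, 17, 18}
A ∪ (C − A) = {1, 2, 3, 4, 5, 7, 8, 9, 10, 11, 12, 13, 14, 16, 17, 18}
(A ∪ (C − A)) △ B = {1, 4, 5, 7, 9, 10, 16, 17}
B − C = {8}
(B − C)ᶜ = {1, 2, 3, 4, 5, 6, 7, 9, 10, 11, 12, 13, 14, 15, 16, 17, 18}
((A ∪ (C − A)) △ B) − (B − C)ᶜ = {}
B ∪ (((A ∪ (C − A)) △ B) − (B − C)ᶜ) = {2, 3, 8, 11, 12, 13, 14, 18}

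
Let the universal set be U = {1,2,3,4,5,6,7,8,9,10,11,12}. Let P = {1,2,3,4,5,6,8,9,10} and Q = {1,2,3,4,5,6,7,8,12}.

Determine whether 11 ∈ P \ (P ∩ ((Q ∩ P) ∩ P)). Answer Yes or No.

11 ∉ Q and 11 ∉ P, so 11 ∉ Q ∩ P
11 ∉ (Q ∩ P) and 11 ∉ P, so 11 ∉ (Q ∩ P) ∩ P
11 ∉ P and 11 ∉ ((Q ∩ P) ∩ P), so 11 ∉ P ∩ ((Q ∩ P) ∩ P)
11 ∉ P and 11 ∉ (P ∩ ((Q ∩ P) ∩ P)), so 11 ∉ P \ (P ∩ ((Q ∩ P) ∩ P))

No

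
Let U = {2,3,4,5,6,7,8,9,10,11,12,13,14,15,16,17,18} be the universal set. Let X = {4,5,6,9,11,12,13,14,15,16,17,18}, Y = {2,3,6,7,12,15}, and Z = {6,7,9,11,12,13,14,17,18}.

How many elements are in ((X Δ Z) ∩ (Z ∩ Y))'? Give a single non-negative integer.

16

X Δ Z = {4,5,7,15,16}
Z ∩ Y = {6,7,12}
(X Δ Z) ∩ (Z ∩ Y) = {7}
((X Δ Z) ∩ (Z ∩ Y))' = {2,3,4,5,6,8,9,10,11,12,13,14,15,16,17,18}
|((X Δ Z) ∩ (Z ∩ Y))'| = 16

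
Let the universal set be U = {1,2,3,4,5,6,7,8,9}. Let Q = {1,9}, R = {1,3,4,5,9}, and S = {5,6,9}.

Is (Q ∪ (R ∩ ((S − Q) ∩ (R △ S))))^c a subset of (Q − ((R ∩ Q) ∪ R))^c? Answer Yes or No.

S − Q = {5,6}
R △ S = {1,3,4,6}
(S − Q) ∩ (R △ S) = {6}
R ∩ ((S − Q) ∩ (R △ S)) = {}
Q ∪ (R ∩ ((S − Q) ∩ (R △ S))) = {1,9}
(Q ∪ (R ∩ ((S − Q) ∩ (R △ S))))^c = {2,3,4,5,6,7,8}
R ∩ Q = {1,9}
(R ∩ Q) ∪ R = {1,3,4,5,9}
Q − ((R ∩ Q) ∪ R) = {}
(Q − ((R ∩ Q) ∪ R))^c = {1,2,3,4,5,6,7,8,9}
Every element of {2,3,4,5,6,7,8} is in {1,2,3,4,5,6,7,8,9}, so (Q ∪ (R ∩ ((S − Q) ∩ (R △ S))))^c ⊆ (Q − ((R ∩ Q) ∪ R))^c.

Yes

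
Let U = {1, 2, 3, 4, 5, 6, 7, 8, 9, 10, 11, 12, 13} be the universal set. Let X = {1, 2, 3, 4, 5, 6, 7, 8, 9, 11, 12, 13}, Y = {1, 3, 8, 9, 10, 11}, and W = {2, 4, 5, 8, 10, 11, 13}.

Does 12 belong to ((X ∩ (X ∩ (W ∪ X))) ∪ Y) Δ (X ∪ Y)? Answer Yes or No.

No

12 ∉ W and 12 ∈ X, so 12 ∈ W ∪ X
12 ∈ X and 12 ∈ (W ∪ X), so 12 ∈ X ∩ (W ∪ X)
12 ∈ X and 12 ∈ (X ∩ (W ∪ X)), so 12 ∈ X ∩ (X ∩ (W ∪ X))
12 ∈ (X ∩ (X ∩ (W ∪ X))) and 12 ∉ Y, so 12 ∈ (X ∩ (X ∩ (W ∪ X))) ∪ Y
12 ∈ X and 12 ∉ Y, so 12 ∈ X ∪ Y
12 ∈ ((X ∩ (X ∩ (W ∪ X))) ∪ Y) and 12 ∈ (X ∪ Y), so 12 ∉ ((X ∩ (X ∩ (W ∪ X))) ∪ Y) Δ (X ∪ Y)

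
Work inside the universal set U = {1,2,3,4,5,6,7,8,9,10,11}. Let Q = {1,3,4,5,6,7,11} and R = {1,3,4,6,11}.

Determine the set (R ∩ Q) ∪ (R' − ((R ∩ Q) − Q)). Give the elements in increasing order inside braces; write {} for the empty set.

{1,2,3,4,5,6,7,8,9,10,11}

R ∩ Q = {1,3,4,6,11}
R' = {2,5,7,8,9,10}
(R ∩ Q) − Q = {}
R' − ((R ∩ Q) − Q) = {2,5,7,8,9,10}
(R ∩ Q) ∪ (R' − ((R ∩ Q) − Q)) = {1,2,3,4,5,6,7,8,9,10,11}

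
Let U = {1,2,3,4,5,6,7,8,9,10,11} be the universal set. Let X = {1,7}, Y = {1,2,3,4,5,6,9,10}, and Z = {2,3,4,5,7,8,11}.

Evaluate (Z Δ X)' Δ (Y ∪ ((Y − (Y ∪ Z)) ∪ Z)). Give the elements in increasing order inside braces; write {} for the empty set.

Z Δ X = {1,2,3,4,5,8,11}
(Z Δ X)' = {6,7,9,10}
Y ∪ Z = {1,2,3,4,5,6,7,8,9,10,11}
Y − (Y ∪ Z) = {}
(Y − (Y ∪ Z)) ∪ Z = {2,3,4,5,7,8,11}
Y ∪ ((Y − (Y ∪ Z)) ∪ Z) = {1,2,3,4,5,6,7,8,9,10,11}
(Z Δ X)' Δ (Y ∪ ((Y − (Y ∪ Z)) ∪ Z)) = {1,2,3,4,5,8,11}

{1,2,3,4,5,8,11}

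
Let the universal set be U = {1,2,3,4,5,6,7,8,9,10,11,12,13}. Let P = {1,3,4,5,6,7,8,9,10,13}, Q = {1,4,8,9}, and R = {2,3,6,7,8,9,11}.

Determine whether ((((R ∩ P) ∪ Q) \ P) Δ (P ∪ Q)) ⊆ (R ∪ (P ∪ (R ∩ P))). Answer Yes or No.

Yes

R ∩ P = {3,6,7,8,9}
(R ∩ P) ∪ Q = {1,3,4,6,7,8,9}
((R ∩ P) ∪ Q) \ P = {}
P ∪ Q = {1,3,4,5,6,7,8,9,10,13}
(((R ∩ P) ∪ Q) \ P) Δ (P ∪ Q) = {1,3,4,5,6,7,8,9,10,13}
P ∪ (R ∩ P) = {1,3,4,5,6,7,8,9,10,13}
R ∪ (P ∪ (R ∩ P)) = {1,2,3,4,5,6,7,8,9,10,11,13}
Every element of {1,3,4,5,6,7,8,9,10,13} is in {1,2,3,4,5,6,7,8,9,10,11,13}, so (((R ∩ P) ∪ Q) \ P) Δ (P ∪ Q) ⊆ R ∪ (P ∪ (R ∩ P)).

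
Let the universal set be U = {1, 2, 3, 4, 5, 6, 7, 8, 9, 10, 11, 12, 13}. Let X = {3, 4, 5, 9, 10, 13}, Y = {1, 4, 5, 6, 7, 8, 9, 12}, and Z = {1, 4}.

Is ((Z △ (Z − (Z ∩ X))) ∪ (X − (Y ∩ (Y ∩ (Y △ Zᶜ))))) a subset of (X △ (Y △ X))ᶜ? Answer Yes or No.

No

Z ∩ X = {4}
Z − (Z ∩ X) = {1}
Z △ (Z − (Z ∩ X)) = {4}
Zᶜ = {2, 3, 5, 6, 7, 8, 9, 10, 11, 12, 13}
Y △ Zᶜ = {1, 2, 3, 4, 10, 11, 13}
Y ∩ (Y △ Zᶜ) = {1, 4}
Y ∩ (Y ∩ (Y △ Zᶜ)) = {1, 4}
X − (Y ∩ (Y ∩ (Y △ Zᶜ))) = {3, 5, 9, 10, 13}
(Z △ (Z − (Z ∩ X))) ∪ (X − (Y ∩ (Y ∩ (Y △ Zᶜ)))) = {3, 4, 5, 9, 10, 13}
Y △ X = {1, 3, 6, 7, 8, 10, 12, 13}
X △ (Y △ X) = {1, 4, 5, 6, 7, 8, 9, 12}
(X △ (Y △ X))ᶜ = {2, 3, 10, 11, 13}
4 ∈ (Z △ (Z − (Z ∩ X))) ∪ (X − (Y ∩ (Y ∩ (Y △ Zᶜ)))) but 4 ∉ (X △ (Y △ X))ᶜ, so the inclusion fails.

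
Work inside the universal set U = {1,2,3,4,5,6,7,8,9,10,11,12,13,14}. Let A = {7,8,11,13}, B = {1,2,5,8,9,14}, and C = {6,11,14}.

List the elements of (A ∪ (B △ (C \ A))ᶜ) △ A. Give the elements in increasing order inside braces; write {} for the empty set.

{3,4,10,12,14}

C \ A = {6,14}
B △ (C \ A) = {1,2,5,6,8,9}
(B △ (C \ A))ᶜ = {3,4,7,10,11,12,13,14}
A ∪ (B △ (C \ A))ᶜ = {3,4,7,8,10,11,12,13,14}
(A ∪ (B △ (C \ A))ᶜ) △ A = {3,4,10,12,14}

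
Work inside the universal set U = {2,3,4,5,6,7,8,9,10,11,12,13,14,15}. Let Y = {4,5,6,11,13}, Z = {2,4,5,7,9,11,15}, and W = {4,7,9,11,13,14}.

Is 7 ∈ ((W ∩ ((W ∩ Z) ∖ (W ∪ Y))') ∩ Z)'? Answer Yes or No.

No

7 ∈ W and 7 ∈ Z, so 7 ∈ W ∩ Z
7 ∈ W and 7 ∉ Y, so 7 ∈ W ∪ Y
7 ∈ (W ∩ Z) and 7 ∈ (W ∪ Y), so 7 ∉ (W ∩ Z) ∖ (W ∪ Y)
7 ∈ ((W ∩ Z) ∖ (W ∪ Y))' since 7 ∉ ((W ∩ Z) ∖ (W ∪ Y))
7 ∈ W and 7 ∈ ((W ∩ Z) ∖ (W ∪ Y))', so 7 ∈ W ∩ ((W ∩ Z) ∖ (W ∪ Y))'
7 ∈ (W ∩ ((W ∩ Z) ∖ (W ∪ Y))') and 7 ∈ Z, so 7 ∈ (W ∩ ((W ∩ Z) ∖ (W ∪ Y))') ∩ Z
7 ∉ ((W ∩ ((W ∩ Z) ∖ (W ∪ Y))') ∩ Z)' since 7 ∈ ((W ∩ ((W ∩ Z) ∖ (W ∪ Y))') ∩ Z)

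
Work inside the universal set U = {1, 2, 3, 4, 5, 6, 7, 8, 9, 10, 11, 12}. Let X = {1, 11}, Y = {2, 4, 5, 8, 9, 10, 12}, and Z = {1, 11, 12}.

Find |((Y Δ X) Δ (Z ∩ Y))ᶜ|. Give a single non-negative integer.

4

Y Δ X = {1, 2, 4, 5, 8, 9, 10, 11, 12}
Z ∩ Y = {12}
(Y Δ X) Δ (Z ∩ Y) = {1, 2, 4, 5, 8, 9, 10, 11}
((Y Δ X) Δ (Z ∩ Y))ᶜ = {3, 6, 7, 12}
|((Y Δ X) Δ (Z ∩ Y))ᶜ| = 4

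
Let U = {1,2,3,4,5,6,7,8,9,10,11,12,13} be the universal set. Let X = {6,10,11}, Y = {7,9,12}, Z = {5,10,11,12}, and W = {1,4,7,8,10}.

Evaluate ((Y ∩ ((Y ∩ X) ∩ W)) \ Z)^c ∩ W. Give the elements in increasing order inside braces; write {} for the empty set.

Y ∩ X = {}
(Y ∩ X) ∩ W = {}
Y ∩ ((Y ∩ X) ∩ W) = {}
(Y ∩ ((Y ∩ X) ∩ W)) \ Z = {}
((Y ∩ ((Y ∩ X) ∩ W)) \ Z)^c = {1,2,3,4,5,6,7,8,9,10,11,12,13}
((Y ∩ ((Y ∩ X) ∩ W)) \ Z)^c ∩ W = {1,4,7,8,10}

{1,4,7,8,10}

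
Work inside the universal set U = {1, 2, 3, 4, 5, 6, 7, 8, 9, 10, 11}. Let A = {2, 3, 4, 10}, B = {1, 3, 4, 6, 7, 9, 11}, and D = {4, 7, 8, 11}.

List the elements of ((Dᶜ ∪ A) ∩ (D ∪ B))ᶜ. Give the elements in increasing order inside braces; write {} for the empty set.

{2, 5, 7, 8, 10, 11}

Dᶜ = {1, 2, 3, 5, 6, 9, 10}
Dᶜ ∪ A = {1, 2, 3, 4, 5, 6, 9, 10}
D ∪ B = {1, 3, 4, 6, 7, 8, 9, 11}
(Dᶜ ∪ A) ∩ (D ∪ B) = {1, 3, 4, 6, 9}
((Dᶜ ∪ A) ∩ (D ∪ B))ᶜ = {2, 5, 7, 8, 10, 11}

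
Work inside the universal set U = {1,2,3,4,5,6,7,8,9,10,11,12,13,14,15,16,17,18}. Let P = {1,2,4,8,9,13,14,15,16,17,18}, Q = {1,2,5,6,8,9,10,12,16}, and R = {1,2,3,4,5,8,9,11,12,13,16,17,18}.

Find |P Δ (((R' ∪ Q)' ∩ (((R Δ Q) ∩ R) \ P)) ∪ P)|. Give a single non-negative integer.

2

R' = {6,7,10,14,15}
R' ∪ Q = {1,2,5,6,7,8,9,10,12,14,15,16}
(R' ∪ Q)' = {3,4,11,13,17,18}
R Δ Q = {3,4,6,10,11,13,17,18}
(R Δ Q) ∩ R = {3,4,11,13,17,18}
((R Δ Q) ∩ R) \ P = {3,11}
(R' ∪ Q)' ∩ (((R Δ Q) ∩ R) \ P) = {3,11}
((R' ∪ Q)' ∩ (((R Δ Q) ∩ R) \ P)) ∪ P = {1,2,3,4,8,9,11,13,14,15,16,17,18}
P Δ (((R' ∪ Q)' ∩ (((R Δ Q) ∩ R) \ P)) ∪ P) = {3,11}
|P Δ (((R' ∪ Q)' ∩ (((R Δ Q) ∩ R) \ P)) ∪ P)| = 2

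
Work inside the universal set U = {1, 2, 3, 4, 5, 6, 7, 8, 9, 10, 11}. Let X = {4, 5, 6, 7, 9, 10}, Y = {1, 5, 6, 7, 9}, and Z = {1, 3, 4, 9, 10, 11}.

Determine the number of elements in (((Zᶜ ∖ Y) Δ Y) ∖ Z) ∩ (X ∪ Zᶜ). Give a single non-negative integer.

5

Zᶜ = {2, 5, 6, 7, 8}
Zᶜ ∖ Y = {2, 8}
(Zᶜ ∖ Y) Δ Y = {1, 2, 5, 6, 7, 8, 9}
((Zᶜ ∖ Y) Δ Y) ∖ Z = {2, 5, 6, 7, 8}
X ∪ Zᶜ = {2, 4, 5, 6, 7, 8, 9, 10}
(((Zᶜ ∖ Y) Δ Y) ∖ Z) ∩ (X ∪ Zᶜ) = {2, 5, 6, 7, 8}
|(((Zᶜ ∖ Y) Δ Y) ∖ Z) ∩ (X ∪ Zᶜ)| = 5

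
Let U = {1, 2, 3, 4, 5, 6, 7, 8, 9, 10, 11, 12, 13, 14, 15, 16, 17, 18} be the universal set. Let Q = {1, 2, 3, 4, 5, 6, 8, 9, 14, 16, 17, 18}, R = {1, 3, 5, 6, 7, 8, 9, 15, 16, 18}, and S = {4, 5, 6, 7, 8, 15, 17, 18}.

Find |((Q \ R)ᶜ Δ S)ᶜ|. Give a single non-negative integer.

Q \ R = {2, 4, 14, 17}
(Q \ R)ᶜ = {1, 3, 5, 6, 7, 8, 9, 10, 11, 12, 13, 15, 16, 18}
(Q \ R)ᶜ Δ S = {1, 3, 4, 9, 10, 11, 12, 13, 16, 17}
((Q \ R)ᶜ Δ S)ᶜ = {2, 5, 6, 7, 8, 14, 15, 18}
|((Q \ R)ᶜ Δ S)ᶜ| = 8

8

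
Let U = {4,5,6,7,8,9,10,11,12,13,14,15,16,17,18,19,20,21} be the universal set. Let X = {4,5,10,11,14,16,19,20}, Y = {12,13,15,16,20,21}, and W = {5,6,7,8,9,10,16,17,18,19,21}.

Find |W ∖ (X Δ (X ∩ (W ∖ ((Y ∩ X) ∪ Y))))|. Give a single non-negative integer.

10

Y ∩ X = {16,20}
(Y ∩ X) ∪ Y = {12,13,15,16,20,21}
W ∖ ((Y ∩ X) ∪ Y) = {5,6,7,8,9,10,17,18,19}
X ∩ (W ∖ ((Y ∩ X) ∪ Y)) = {5,10,19}
X Δ (X ∩ (W ∖ ((Y ∩ X) ∪ Y))) = {4,11,14,16,20}
W ∖ (X Δ (X ∩ (W ∖ ((Y ∩ X) ∪ Y)))) = {5,6,7,8,9,10,17,18,19,21}
|W ∖ (X Δ (X ∩ (W ∖ ((Y ∩ X) ∪ Y))))| = 10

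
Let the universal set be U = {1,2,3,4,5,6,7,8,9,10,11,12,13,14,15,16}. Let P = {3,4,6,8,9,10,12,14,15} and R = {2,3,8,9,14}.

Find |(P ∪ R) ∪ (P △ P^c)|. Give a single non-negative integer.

P ∪ R = {2,3,4,6,8,9,10,12,14,15}
P^c = {1,2,5,7,11,13,16}
P △ P^c = {1,2,3,4,5,6,7,8,9,10,11,12,13,14,15,16}
(P ∪ R) ∪ (P △ P^c) = {1,2,3,4,5,6,7,8,9,10,11,12,13,14,15,16}
|(P ∪ R) ∪ (P △ P^c)| = 16

16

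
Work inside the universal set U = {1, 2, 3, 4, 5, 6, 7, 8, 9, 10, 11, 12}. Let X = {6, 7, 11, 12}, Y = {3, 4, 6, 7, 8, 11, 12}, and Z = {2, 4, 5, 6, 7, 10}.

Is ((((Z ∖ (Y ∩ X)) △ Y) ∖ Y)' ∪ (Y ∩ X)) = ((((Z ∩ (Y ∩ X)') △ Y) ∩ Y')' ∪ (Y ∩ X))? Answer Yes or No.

Y ∩ X = {6, 7, 11, 12}
Z ∖ (Y ∩ X) = {2, 4, 5, 10}
(Z ∖ (Y ∩ X)) △ Y = {2, 3, 5, 6, 7, 8, 10, 11, 12}
((Z ∖ (Y ∩ X)) △ Y) ∖ Y = {2, 5, 10}
(((Z ∖ (Y ∩ X)) △ Y) ∖ Y)' = {1, 3, 4, 6, 7, 8, 9, 11, 12}
(((Z ∖ (Y ∩ X)) △ Y) ∖ Y)' ∪ (Y ∩ X) = {1, 3, 4, 6, 7, 8, 9, 11, 12}
(Y ∩ X)' = {1, 2, 3, 4, 5, 8, 9, 10}
Z ∩ (Y ∩ X)' = {2, 4, 5, 10}
(Z ∩ (Y ∩ X)') △ Y = {2, 3, 5, 6, 7, 8, 10, 11, 12}
Y' = {1, 2, 5, 9, 10}
((Z ∩ (Y ∩ X)') △ Y) ∩ Y' = {2, 5, 10}
(((Z ∩ (Y ∩ X)') △ Y) ∩ Y')' = {1, 3, 4, 6, 7, 8, 9, 11, 12}
(((Z ∩ (Y ∩ X)') △ Y) ∩ Y')' ∪ (Y ∩ X) = {1, 3, 4, 6, 7, 8, 9, 11, 12}
Both equal {1, 3, 4, 6, 7, 8, 9, 11, 12}, so (((Z ∖ (Y ∩ X)) △ Y) ∖ Y)' ∪ (Y ∩ X) = (((Z ∩ (Y ∩ X)') △ Y) ∩ Y')' ∪ (Y ∩ X).

Yes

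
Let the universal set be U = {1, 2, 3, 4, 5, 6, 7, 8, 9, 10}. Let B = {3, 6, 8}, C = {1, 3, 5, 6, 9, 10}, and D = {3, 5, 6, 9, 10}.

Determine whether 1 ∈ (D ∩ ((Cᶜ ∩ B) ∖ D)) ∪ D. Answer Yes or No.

No

1 ∈ C, so 1 ∉ Cᶜ
1 ∉ Cᶜ and 1 ∉ B, so 1 ∉ Cᶜ ∩ B
1 ∉ (Cᶜ ∩ B) and 1 ∉ D, so 1 ∉ (Cᶜ ∩ B) ∖ D
1 ∉ D and 1 ∉ ((Cᶜ ∩ B) ∖ D), so 1 ∉ D ∩ ((Cᶜ ∩ B) ∖ D)
1 ∉ (D ∩ ((Cᶜ ∩ B) ∖ D)) and 1 ∉ D, so 1 ∉ (D ∩ ((Cᶜ ∩ B) ∖ D)) ∪ D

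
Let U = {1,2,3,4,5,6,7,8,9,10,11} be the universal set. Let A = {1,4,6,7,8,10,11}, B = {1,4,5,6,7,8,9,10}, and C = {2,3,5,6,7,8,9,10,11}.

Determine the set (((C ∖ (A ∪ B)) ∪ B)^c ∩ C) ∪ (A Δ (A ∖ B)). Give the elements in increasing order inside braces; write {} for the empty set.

{1,4,6,7,8,10,11}

A ∪ B = {1,4,5,6,7,8,9,10,11}
C ∖ (A ∪ B) = {2,3}
(C ∖ (A ∪ B)) ∪ B = {1,2,3,4,5,6,7,8,9,10}
((C ∖ (A ∪ B)) ∪ B)^c = {11}
((C ∖ (A ∪ B)) ∪ B)^c ∩ C = {11}
A ∖ B = {11}
A Δ (A ∖ B) = {1,4,6,7,8,10}
(((C ∖ (A ∪ B)) ∪ B)^c ∩ C) ∪ (A Δ (A ∖ B)) = {1,4,6,7,8,10,11}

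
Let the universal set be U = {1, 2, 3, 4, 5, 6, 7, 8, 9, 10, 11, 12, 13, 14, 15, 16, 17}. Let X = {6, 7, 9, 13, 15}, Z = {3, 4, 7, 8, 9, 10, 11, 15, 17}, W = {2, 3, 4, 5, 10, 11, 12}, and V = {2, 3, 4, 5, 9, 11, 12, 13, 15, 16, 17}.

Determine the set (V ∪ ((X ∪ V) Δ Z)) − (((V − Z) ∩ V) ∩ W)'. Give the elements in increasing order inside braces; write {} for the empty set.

X ∪ V = {2, 3, 4, 5, 6, 7, 9, 11, 12, 13, 15, 16, 17}
(X ∪ V) Δ Z = {2, 5, 6, 8, 10, 12, 13, 16}
V ∪ ((X ∪ V) Δ Z) = {2, 3, 4, 5, 6, 8, 9, 10, 11, 12, 13, 15, 16, 17}
V − Z = {2, 5, 12, 13, 16}
(V − Z) ∩ V = {2, 5, 12, 13, 16}
((V − Z) ∩ V) ∩ W = {2, 5, 12}
(((V − Z) ∩ V) ∩ W)' = {1, 3, 4, 6, 7, 8, 9, 10, 11, 13, 14, 15, 16, 17}
(V ∪ ((X ∪ V) Δ Z)) − (((V − Z) ∩ V) ∩ W)' = {2, 5, 12}

{2, 5, 12}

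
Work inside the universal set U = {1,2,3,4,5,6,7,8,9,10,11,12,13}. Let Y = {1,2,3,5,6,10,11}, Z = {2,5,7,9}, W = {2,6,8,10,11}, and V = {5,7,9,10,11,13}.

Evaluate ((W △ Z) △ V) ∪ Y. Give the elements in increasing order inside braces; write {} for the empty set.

W △ Z = {5,6,7,8,9,10,11}
(W △ Z) △ V = {6,8,13}
((W △ Z) △ V) ∪ Y = {1,2,3,5,6,8,10,11,13}

{1,2,3,5,6,8,10,11,13}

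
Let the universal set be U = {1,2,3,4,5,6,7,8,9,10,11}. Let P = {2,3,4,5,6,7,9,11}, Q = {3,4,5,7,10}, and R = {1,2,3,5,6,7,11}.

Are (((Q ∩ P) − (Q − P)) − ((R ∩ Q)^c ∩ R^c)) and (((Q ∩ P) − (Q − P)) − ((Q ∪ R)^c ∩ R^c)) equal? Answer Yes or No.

Q ∩ P = {3,4,5,7}
Q − P = {10}
(Q ∩ P) − (Q − P) = {3,4,5,7}
R ∩ Q = {3,5,7}
(R ∩ Q)^c = {1,2,4,6,8,9,10,11}
R^c = {4,8,9,10}
(R ∩ Q)^c ∩ R^c = {4,8,9,10}
((Q ∩ P) − (Q − P)) − ((R ∩ Q)^c ∩ R^c) = {3,5,7}
Q ∪ R = {1,2,3,4,5,6,7,10,11}
(Q ∪ R)^c = {8,9}
(Q ∪ R)^c ∩ R^c = {8,9}
((Q ∩ P) − (Q − P)) − ((Q ∪ R)^c ∩ R^c) = {3,4,5,7}
4 ∈ ((Q ∩ P) − (Q − P)) − ((Q ∪ R)^c ∩ R^c) but 4 ∉ ((Q ∩ P) − (Q − P)) − ((R ∩ Q)^c ∩ R^c), so they differ.

No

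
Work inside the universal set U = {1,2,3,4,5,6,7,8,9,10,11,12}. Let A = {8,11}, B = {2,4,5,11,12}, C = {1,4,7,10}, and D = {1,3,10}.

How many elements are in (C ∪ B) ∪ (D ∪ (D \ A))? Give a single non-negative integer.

9

C ∪ B = {1,2,4,5,7,10,11,12}
D \ A = {1,3,10}
D ∪ (D \ A) = {1,3,10}
(C ∪ B) ∪ (D ∪ (D \ A)) = {1,2,3,4,5,7,10,11,12}
|(C ∪ B) ∪ (D ∪ (D \ A))| = 9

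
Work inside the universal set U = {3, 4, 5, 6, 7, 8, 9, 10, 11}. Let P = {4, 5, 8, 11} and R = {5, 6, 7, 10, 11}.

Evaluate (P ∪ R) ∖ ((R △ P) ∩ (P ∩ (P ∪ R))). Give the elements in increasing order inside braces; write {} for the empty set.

P ∪ R = {4, 5, 6, 7, 8, 10, 11}
R △ P = {4, 6, 7, 8, 10}
P ∩ (P ∪ R) = {4, 5, 8, 11}
(R △ P) ∩ (P ∩ (P ∪ R)) = {4, 8}
(P ∪ R) ∖ ((R △ P) ∩ (P ∩ (P ∪ R))) = {5, 6, 7, 10, 11}

{5, 6, 7, 10, 11}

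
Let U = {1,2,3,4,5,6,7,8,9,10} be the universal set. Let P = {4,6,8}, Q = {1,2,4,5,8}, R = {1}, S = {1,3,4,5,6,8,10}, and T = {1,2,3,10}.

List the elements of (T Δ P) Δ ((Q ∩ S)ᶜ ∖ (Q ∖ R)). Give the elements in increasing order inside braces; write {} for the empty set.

{1,2,4,7,8,9}

T Δ P = {1,2,3,4,6,8,10}
Q ∩ S = {1,4,5,8}
(Q ∩ S)ᶜ = {2,3,6,7,9,10}
Q ∖ R = {2,4,5,8}
(Q ∩ S)ᶜ ∖ (Q ∖ R) = {3,6,7,9,10}
(T Δ P) Δ ((Q ∩ S)ᶜ ∖ (Q ∖ R)) = {1,2,4,7,8,9}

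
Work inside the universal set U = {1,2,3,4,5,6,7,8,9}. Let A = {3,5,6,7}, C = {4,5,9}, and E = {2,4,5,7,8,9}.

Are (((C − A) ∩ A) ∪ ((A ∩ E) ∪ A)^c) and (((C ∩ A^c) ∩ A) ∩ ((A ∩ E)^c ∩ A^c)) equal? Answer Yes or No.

C − A = {4,9}
(C − A) ∩ A = {}
A ∩ E = {5,7}
(A ∩ E) ∪ A = {3,5,6,7}
((A ∩ E) ∪ A)^c = {1,2,4,8,9}
((C − A) ∩ A) ∪ ((A ∩ E) ∪ A)^c = {1,2,4,8,9}
A^c = {1,2,4,8,9}
C ∩ A^c = {4,9}
(C ∩ A^c) ∩ A = {}
(A ∩ E)^c = {1,2,3,4,6,8,9}
(A ∩ E)^c ∩ A^c = {1,2,4,8,9}
((C ∩ A^c) ∩ A) ∩ ((A ∩ E)^c ∩ A^c) = {}
1 ∈ ((C − A) ∩ A) ∪ ((A ∩ E) ∪ A)^c but 1 ∉ ((C ∩ A^c) ∩ A) ∩ ((A ∩ E)^c ∩ A^c), so they differ.

No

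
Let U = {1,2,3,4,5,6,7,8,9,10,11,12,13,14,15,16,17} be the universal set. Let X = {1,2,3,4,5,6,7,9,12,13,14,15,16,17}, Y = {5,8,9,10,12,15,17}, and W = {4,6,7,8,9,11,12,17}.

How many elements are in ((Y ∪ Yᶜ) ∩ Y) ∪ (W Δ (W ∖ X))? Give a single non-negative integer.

10

Yᶜ = {1,2,3,4,6,7,11,13,14,16}
Y ∪ Yᶜ = {1,2,3,4,5,6,7,8,9,10,11,12,13,14,15,16,17}
(Y ∪ Yᶜ) ∩ Y = {5,8,9,10,12,15,17}
W ∖ X = {8,11}
W Δ (W ∖ X) = {4,6,7,9,12,17}
((Y ∪ Yᶜ) ∩ Y) ∪ (W Δ (W ∖ X)) = {4,5,6,7,8,9,10,12,15,17}
|((Y ∪ Yᶜ) ∩ Y) ∪ (W Δ (W ∖ X))| = 10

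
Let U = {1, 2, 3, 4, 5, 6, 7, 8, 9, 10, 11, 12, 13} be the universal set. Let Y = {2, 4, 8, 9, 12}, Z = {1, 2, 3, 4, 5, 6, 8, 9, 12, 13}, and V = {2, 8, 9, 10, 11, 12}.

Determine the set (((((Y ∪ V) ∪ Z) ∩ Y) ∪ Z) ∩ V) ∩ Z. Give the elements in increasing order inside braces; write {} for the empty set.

Y ∪ V = {2, 4, 8, 9, 10, 11, 12}
(Y ∪ V) ∪ Z = {1, 2, 3, 4, 5, 6, 8, 9, 10, 11, 12, 13}
((Y ∪ V) ∪ Z) ∩ Y = {2, 4, 8, 9, 12}
(((Y ∪ V) ∪ Z) ∩ Y) ∪ Z = {1, 2, 3, 4, 5, 6, 8, 9, 12, 13}
((((Y ∪ V) ∪ Z) ∩ Y) ∪ Z) ∩ V = {2, 8, 9, 12}
(((((Y ∪ V) ∪ Z) ∩ Y) ∪ Z) ∩ V) ∩ Z = {2, 8, 9, 12}

{2, 8, 9, 12}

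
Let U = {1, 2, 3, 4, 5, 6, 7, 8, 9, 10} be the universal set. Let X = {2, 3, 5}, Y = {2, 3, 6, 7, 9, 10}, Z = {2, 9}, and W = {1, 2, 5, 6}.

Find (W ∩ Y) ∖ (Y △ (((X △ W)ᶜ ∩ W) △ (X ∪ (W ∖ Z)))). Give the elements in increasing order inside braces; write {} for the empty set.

W ∩ Y = {2, 6}
X △ W = {1, 3, 6}
(X △ W)ᶜ = {2, 4, 5, 7, 8, 9, 10}
(X △ W)ᶜ ∩ W = {2, 5}
W ∖ Z = {1, 5, 6}
X ∪ (W ∖ Z) = {1, 2, 3, 5, 6}
((X △ W)ᶜ ∩ W) △ (X ∪ (W ∖ Z)) = {1, 3, 6}
Y △ (((X △ W)ᶜ ∩ W) △ (X ∪ (W ∖ Z))) = {1, 2, 7, 9, 10}
(W ∩ Y) ∖ (Y △ (((X △ W)ᶜ ∩ W) △ (X ∪ (W ∖ Z)))) = {6}

{6}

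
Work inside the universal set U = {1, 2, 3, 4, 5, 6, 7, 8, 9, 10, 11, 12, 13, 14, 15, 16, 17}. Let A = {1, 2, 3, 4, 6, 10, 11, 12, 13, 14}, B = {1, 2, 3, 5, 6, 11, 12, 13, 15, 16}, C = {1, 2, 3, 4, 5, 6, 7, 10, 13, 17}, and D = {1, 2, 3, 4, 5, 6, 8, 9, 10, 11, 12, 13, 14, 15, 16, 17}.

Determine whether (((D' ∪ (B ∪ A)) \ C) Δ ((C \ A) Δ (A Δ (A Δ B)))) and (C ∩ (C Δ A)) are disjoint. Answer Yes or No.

No

D' = {7}
B ∪ A = {1, 2, 3, 4, 5, 6, 10, 11, 12, 13, 14, 15, 16}
D' ∪ (B ∪ A) = {1, 2, 3, 4, 5, 6, 7, 10, 11, 12, 13, 14, 15, 16}
(D' ∪ (B ∪ A)) \ C = {11, 12, 14, 15, 16}
C \ A = {5, 7, 17}
A Δ B = {4, 5, 10, 14, 15, 16}
A Δ (A Δ B) = {1, 2, 3, 5, 6, 11, 12, 13, 15, 16}
(C \ A) Δ (A Δ (A Δ B)) = {1, 2, 3, 6, 7, 11, 12, 13, 15, 16, 17}
((D' ∪ (B ∪ A)) \ C) Δ ((C \ A) Δ (A Δ (A Δ B))) = {1, 2, 3, 6, 7, 13, 14, 17}
C Δ A = {5, 7, 11, 12, 14, 17}
C ∩ (C Δ A) = {5, 7, 17}
7 lies in both, so they are not disjoint.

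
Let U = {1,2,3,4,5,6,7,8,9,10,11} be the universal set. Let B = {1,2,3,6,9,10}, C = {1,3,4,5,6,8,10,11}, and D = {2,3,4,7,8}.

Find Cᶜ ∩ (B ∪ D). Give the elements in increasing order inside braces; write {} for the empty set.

{2,7,9}

Cᶜ = {2,7,9}
B ∪ D = {1,2,3,4,6,7,8,9,10}
Cᶜ ∩ (B ∪ D) = {2,7,9}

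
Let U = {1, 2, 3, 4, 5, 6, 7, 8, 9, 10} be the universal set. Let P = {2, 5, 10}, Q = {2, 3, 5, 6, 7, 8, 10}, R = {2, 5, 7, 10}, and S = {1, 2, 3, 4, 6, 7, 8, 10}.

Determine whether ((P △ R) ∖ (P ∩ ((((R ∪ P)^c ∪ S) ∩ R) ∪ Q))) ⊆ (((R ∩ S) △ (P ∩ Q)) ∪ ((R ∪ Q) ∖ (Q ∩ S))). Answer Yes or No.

Yes

P △ R = {7}
R ∪ P = {2, 5, 7, 10}
(R ∪ P)^c = {1, 3, 4, 6, 8, 9}
(R ∪ P)^c ∪ S = {1, 2, 3, 4, 6, 7, 8, 9, 10}
((R ∪ P)^c ∪ S) ∩ R = {2, 7, 10}
(((R ∪ P)^c ∪ S) ∩ R) ∪ Q = {2, 3, 5, 6, 7, 8, 10}
P ∩ ((((R ∪ P)^c ∪ S) ∩ R) ∪ Q) = {2, 5, 10}
(P △ R) ∖ (P ∩ ((((R ∪ P)^c ∪ S) ∩ R) ∪ Q)) = {7}
R ∩ S = {2, 7, 10}
P ∩ Q = {2, 5, 10}
(R ∩ S) △ (P ∩ Q) = {5, 7}
R ∪ Q = {2, 3, 5, 6, 7, 8, 10}
Q ∩ S = {2, 3, 6, 7, 8, 10}
(R ∪ Q) ∖ (Q ∩ S) = {5}
((R ∩ S) △ (P ∩ Q)) ∪ ((R ∪ Q) ∖ (Q ∩ S)) = {5, 7}
Every element of {7} is in {5, 7}, so (P △ R) ∖ (P ∩ ((((R ∪ P)^c ∪ S) ∩ R) ∪ Q)) ⊆ ((R ∩ S) △ (P ∩ Q)) ∪ ((R ∪ Q) ∖ (Q ∩ S)).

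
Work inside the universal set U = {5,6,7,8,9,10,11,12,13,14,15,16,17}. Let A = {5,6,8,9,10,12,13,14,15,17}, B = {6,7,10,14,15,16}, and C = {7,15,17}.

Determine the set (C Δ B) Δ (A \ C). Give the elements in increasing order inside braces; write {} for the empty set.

C Δ B = {6,10,14,16,17}
A \ C = {5,6,8,9,10,12,13,14}
(C Δ B) Δ (A \ C) = {5,8,9,12,13,16,17}

{5,8,9,12,13,16,17}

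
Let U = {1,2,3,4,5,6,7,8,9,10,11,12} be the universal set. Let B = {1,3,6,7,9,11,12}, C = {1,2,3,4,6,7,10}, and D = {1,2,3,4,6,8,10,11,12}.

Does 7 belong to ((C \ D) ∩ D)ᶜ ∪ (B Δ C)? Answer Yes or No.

Yes

7 ∈ C and 7 ∉ D, so 7 ∈ C \ D
7 ∈ (C \ D) and 7 ∉ D, so 7 ∉ (C \ D) ∩ D
7 ∈ ((C \ D) ∩ D)ᶜ since 7 ∉ ((C \ D) ∩ D)
7 ∈ B and 7 ∈ C, so 7 ∉ B Δ C
7 ∈ ((C \ D) ∩ D)ᶜ and 7 ∉ (B Δ C), so 7 ∈ ((C \ D) ∩ D)ᶜ ∪ (B Δ C)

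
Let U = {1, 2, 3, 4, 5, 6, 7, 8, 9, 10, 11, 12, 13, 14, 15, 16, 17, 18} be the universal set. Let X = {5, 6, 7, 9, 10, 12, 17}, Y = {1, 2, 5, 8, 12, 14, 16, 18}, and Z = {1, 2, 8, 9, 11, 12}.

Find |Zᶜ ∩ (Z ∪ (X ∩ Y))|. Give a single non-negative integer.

1

Zᶜ = {3, 4, 5, 6, 7, 10, 13, 14, 15, 16, 17, 18}
X ∩ Y = {5, 12}
Z ∪ (X ∩ Y) = {1, 2, 5, 8, 9, 11, 12}
Zᶜ ∩ (Z ∪ (X ∩ Y)) = {5}
|Zᶜ ∩ (Z ∪ (X ∩ Y))| = 1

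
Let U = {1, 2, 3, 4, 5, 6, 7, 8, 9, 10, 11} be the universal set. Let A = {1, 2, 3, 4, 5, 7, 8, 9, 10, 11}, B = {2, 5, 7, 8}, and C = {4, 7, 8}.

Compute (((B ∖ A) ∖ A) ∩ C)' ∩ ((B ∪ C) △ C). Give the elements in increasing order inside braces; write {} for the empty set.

{2, 5}

B ∖ A = {}
(B ∖ A) ∖ A = {}
((B ∖ A) ∖ A) ∩ C = {}
(((B ∖ A) ∖ A) ∩ C)' = {1, 2, 3, 4, 5, 6, 7, 8, 9, 10, 11}
B ∪ C = {2, 4, 5, 7, 8}
(B ∪ C) △ C = {2, 5}
(((B ∖ A) ∖ A) ∩ C)' ∩ ((B ∪ C) △ C) = {2, 5}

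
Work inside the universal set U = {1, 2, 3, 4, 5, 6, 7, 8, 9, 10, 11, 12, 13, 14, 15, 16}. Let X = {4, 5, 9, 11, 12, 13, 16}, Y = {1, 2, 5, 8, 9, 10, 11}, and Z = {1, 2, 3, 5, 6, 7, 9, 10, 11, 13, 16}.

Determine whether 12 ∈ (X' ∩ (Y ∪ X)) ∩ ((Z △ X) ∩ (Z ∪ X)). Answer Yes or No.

12 ∈ X, so 12 ∉ X'
12 ∉ Y and 12 ∈ X, so 12 ∈ Y ∪ X
12 ∉ X' and 12 ∈ (Y ∪ X), so 12 ∉ X' ∩ (Y ∪ X)
12 ∉ Z and 12 ∈ X, so 12 ∈ Z △ X
12 ∉ Z and 12 ∈ X, so 12 ∈ Z ∪ X
12 ∈ (Z △ X) and 12 ∈ (Z ∪ X), so 12 ∈ (Z △ X) ∩ (Z ∪ X)
12 ∉ (X' ∩ (Y ∪ X)) and 12 ∈ ((Z △ X) ∩ (Z ∪ X)), so 12 ∉ (X' ∩ (Y ∪ X)) ∩ ((Z △ X) ∩ (Z ∪ X))

No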